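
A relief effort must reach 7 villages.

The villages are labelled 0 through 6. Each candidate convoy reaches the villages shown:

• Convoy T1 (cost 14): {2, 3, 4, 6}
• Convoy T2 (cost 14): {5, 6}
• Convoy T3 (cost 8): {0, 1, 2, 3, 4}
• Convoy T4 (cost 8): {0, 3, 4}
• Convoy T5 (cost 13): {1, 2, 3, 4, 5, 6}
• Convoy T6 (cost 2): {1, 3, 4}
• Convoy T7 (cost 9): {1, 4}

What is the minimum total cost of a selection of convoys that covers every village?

21

T4, T5 together cover every village (T4 ∪ T5 = {0, 1, 2, 3, 4, 5, 6}); total cost 8 + 13 = 21.
The greedy pick T6, T3, T5 costs 23; no covering selection beats 21.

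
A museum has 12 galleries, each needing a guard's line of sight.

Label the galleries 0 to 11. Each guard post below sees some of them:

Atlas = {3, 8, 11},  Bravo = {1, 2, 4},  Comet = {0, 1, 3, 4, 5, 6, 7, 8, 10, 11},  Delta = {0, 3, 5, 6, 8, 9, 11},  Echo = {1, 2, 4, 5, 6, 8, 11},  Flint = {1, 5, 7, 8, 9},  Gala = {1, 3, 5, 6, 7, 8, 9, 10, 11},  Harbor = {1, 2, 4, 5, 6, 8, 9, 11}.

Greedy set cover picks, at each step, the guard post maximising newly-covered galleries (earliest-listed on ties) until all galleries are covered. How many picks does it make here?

2

Greedy: pick Comet (covers 10 new) → pick Harbor (covers 2 new). Total picks: 2.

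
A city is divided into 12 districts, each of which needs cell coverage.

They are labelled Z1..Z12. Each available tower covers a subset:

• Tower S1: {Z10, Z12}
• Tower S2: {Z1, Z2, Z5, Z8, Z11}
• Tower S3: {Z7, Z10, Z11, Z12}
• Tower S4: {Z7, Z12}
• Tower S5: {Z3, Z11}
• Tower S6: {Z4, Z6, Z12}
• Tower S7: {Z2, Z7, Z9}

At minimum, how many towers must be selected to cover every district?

5

Take {S2, S3, S5, S6, S7}. Their union is {Z1, Z2, Z3, Z4, Z5, Z6, Z7, Z8, Z9, Z10, Z11, Z12}, which is all 12 districts.
No 4 of the 7 towers cover everything (all 35 combinations miss at least one district), so 5 is optimal.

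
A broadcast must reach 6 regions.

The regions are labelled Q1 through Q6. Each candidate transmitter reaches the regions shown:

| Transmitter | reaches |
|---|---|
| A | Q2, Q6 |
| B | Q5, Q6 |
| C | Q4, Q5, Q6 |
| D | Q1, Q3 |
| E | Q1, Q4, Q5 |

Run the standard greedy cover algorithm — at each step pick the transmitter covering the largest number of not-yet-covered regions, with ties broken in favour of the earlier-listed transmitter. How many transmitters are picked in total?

Greedy: pick C (covers 3 new) → pick D (covers 2 new) → pick A (covers 1 new). Total picks: 3.

3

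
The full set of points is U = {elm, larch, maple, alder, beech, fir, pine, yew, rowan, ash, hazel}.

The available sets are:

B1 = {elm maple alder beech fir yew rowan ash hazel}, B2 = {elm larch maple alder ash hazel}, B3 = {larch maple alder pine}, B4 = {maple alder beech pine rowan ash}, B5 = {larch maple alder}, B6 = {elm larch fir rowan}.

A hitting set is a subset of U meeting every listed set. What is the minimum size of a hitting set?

2

The 2 points {alder, rowan} hit every set.
No single point lies in every set, so at least 2 are needed and 2 is optimal.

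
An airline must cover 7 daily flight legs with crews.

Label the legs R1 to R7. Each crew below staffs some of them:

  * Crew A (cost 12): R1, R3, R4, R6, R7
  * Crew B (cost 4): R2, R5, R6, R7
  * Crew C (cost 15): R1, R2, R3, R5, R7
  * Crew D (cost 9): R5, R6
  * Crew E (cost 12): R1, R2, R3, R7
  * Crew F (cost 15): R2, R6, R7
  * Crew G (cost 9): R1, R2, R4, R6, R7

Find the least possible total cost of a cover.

16

A, B together cover every leg (A ∪ B = {R1, R2, R3, R4, R5, R6, R7}); total cost 12 + 4 = 16.
No covering selection has total cost below 16.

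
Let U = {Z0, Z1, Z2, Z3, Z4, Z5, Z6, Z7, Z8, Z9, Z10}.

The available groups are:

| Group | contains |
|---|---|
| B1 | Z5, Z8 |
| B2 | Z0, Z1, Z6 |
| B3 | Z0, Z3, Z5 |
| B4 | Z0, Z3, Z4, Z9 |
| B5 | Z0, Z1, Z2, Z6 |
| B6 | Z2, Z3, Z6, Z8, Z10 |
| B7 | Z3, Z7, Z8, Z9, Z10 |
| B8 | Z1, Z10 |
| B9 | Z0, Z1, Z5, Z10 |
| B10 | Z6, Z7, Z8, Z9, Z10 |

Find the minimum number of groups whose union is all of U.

4

Take {B4, B5, B7, B9}. Their union is {Z0, Z1, Z2, Z3, Z4, Z5, Z6, Z7, Z8, Z9, Z10}, which is all 11 points.
No 3 of the 10 groups cover everything (all 120 combinations miss at least one point), so 4 is optimal.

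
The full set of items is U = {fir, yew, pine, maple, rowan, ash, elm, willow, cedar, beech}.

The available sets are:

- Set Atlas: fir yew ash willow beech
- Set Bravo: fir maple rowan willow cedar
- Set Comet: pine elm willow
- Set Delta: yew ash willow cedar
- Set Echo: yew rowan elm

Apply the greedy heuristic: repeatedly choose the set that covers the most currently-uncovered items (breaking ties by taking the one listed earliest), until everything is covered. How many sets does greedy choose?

3

Greedy: pick Atlas (covers 5 new) → pick Bravo (covers 3 new) → pick Comet (covers 2 new). Total picks: 3.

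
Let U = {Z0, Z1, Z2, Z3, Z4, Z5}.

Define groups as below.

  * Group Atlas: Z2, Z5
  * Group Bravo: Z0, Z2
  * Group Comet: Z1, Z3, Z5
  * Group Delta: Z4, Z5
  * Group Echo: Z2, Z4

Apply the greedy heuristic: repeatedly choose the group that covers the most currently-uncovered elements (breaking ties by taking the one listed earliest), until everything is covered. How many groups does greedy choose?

Greedy: pick Comet (covers 3 new) → pick Bravo (covers 2 new) → pick Delta (covers 1 new). Total picks: 3.

3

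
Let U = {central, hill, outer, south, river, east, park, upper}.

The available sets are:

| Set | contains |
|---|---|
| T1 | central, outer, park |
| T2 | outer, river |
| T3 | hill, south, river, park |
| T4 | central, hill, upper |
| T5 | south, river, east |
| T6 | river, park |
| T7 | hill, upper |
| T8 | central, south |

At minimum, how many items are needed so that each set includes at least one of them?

3

H = {central, river, upper} meets every set (each contains at least one member of H), and |H| = 3.
The sets T1, T5, T7 are pairwise disjoint, so any hitting set needs a separate item for each — at least 3. Hence 3 is optimal.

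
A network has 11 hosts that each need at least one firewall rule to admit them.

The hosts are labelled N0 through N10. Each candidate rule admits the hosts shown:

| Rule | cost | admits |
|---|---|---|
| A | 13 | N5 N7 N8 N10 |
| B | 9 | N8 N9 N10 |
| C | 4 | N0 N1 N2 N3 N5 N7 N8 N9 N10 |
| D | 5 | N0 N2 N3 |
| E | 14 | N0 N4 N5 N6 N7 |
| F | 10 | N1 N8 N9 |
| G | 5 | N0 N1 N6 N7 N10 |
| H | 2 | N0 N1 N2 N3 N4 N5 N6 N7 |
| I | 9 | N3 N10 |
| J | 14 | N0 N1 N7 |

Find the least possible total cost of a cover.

6

C, H together cover every host (C ∪ H = {N0, N1, N2, N3, N4, N5, N6, N7, N8, N9, N10}); total cost 4 + 2 = 6.
No covering selection has total cost below 6.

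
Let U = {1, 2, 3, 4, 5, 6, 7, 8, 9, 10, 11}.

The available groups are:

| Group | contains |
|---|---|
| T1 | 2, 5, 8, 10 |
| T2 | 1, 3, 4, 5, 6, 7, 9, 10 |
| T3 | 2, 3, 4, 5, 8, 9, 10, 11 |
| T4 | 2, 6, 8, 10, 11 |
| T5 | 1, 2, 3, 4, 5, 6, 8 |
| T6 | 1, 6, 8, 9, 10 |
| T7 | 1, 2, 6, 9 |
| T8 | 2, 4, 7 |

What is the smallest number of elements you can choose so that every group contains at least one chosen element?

2

Take H = {1, 2}. Each listed group contains at least one of these, so H is a hitting set of size 2.
The groups T6, T8 are pairwise disjoint, so any hitting set needs a separate element for each — at least 2. Hence 2 is optimal.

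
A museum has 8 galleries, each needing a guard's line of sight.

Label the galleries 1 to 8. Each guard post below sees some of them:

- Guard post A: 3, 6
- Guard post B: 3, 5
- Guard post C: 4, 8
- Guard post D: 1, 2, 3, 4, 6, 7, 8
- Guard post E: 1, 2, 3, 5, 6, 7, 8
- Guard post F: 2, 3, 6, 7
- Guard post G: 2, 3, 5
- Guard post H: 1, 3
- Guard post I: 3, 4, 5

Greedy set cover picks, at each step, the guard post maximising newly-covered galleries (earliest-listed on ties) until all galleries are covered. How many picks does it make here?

Greedy: pick D (covers 7 new) → pick B (covers 1 new). Total picks: 2.

2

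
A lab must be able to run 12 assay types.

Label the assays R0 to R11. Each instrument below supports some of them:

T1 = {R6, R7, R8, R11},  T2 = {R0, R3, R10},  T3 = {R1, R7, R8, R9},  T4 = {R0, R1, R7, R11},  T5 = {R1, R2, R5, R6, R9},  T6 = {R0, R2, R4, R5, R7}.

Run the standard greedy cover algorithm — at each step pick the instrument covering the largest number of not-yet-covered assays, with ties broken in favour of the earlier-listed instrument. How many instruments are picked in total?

Greedy: pick T5 (covers 5 new) → pick T1 (covers 3 new) → pick T2 (covers 3 new) → pick T6 (covers 1 new). Total picks: 4.

4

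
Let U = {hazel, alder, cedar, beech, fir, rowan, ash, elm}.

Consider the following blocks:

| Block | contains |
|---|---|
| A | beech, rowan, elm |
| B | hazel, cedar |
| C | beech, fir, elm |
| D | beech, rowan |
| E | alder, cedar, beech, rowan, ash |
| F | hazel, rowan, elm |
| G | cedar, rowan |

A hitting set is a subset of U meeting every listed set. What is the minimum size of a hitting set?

3

H = {hazel, rowan, elm} meets every block (each contains at least one member of H), and |H| = 3.
No choice of 2 elements meets every block, so 3 is the minimum.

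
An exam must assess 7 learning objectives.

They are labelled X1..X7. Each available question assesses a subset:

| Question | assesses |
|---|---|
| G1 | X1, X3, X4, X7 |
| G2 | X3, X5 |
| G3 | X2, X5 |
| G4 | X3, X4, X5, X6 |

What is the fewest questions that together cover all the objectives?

3

G1 and G3 and G4 together: G1 ∪ G3 ∪ G4 = {X1, X2, X3, X4, X5, X6, X7} — every objective is covered.
Only G1 contains X1, so G1 is forced; the remaining 3 objectives need at least 2 more questions (each remaining question adds at most 2) — so at least 3 questions are needed, and 3 is optimal.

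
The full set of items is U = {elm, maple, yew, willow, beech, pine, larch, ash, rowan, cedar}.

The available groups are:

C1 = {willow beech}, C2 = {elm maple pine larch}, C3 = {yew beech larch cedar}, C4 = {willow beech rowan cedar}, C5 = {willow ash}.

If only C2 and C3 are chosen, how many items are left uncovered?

Union of C2, C3 = {elm, maple, yew, beech, pine, larch, cedar}.
Not covered: willow, ash, rowan — 3 items.

3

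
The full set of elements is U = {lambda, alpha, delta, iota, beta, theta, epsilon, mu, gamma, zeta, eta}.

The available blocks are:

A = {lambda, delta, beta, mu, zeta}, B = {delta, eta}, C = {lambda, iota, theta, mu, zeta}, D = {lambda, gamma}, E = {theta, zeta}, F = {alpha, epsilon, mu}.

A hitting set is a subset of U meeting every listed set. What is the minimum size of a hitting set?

The 4 elements {lambda, alpha, theta, eta} hit every block.
The blocks B, D, E, F are pairwise disjoint, so any hitting set needs a separate element for each — at least 4. Hence 4 is optimal.

4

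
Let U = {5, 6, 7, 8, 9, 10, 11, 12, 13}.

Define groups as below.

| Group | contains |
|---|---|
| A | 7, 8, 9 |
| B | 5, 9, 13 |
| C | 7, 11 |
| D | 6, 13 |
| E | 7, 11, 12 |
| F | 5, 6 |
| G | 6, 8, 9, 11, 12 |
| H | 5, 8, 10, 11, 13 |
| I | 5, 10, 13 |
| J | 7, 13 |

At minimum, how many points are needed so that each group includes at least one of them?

Take T = {5, 6, 7}. Each listed group contains at least one of these, so T is a hitting set of size 3.
No choice of 2 points meets every group, so 3 is the minimum.

3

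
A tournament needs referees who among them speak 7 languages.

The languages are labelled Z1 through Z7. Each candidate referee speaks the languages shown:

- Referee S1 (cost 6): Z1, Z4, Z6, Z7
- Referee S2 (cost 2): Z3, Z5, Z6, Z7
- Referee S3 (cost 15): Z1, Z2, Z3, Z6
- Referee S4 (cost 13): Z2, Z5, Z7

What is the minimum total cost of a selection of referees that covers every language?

S1, S2, S4 together cover every language (S1 ∪ S2 ∪ S4 = {Z1, Z2, Z3, Z4, Z5, Z6, Z7}); total cost 6 + 2 + 13 = 21.
No covering selection has total cost below 21.

21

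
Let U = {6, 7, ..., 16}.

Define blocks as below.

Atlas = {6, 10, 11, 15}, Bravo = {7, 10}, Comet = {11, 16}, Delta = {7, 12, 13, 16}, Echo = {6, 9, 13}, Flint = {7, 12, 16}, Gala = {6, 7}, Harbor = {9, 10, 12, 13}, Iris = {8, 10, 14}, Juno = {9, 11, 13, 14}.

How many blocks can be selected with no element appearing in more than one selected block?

Bravo, Comet, Echo are pairwise disjoint (Bravo={7,10}; Comet={11,16}; Echo={6,9,13}).
Every remaining block overlaps one of these, and no 4 of the listed blocks are pairwise disjoint, so 3 is the maximum.

3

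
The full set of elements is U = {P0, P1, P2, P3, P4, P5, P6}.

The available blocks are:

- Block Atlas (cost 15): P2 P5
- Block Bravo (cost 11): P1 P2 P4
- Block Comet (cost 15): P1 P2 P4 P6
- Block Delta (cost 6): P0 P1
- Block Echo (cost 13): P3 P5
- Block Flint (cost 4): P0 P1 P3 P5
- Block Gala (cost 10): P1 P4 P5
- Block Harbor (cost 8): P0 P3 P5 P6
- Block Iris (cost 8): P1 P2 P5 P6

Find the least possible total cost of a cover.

Bravo, Harbor together cover every element (Bravo ∪ Harbor = {P0, P1, P2, P3, P4, P5, P6}); total cost 11 + 8 = 19.
The greedy pick Flint, Iris, Gala costs 22; no covering selection beats 19.

19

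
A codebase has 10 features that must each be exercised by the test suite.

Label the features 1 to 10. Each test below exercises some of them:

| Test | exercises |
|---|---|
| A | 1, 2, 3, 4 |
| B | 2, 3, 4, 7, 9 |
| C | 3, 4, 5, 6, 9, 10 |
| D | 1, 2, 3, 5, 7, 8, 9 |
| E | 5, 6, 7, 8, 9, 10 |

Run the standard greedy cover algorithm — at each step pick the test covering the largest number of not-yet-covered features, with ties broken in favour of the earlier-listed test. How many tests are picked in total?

2

Greedy: pick D (covers 7 new) → pick C (covers 3 new). Total picks: 2.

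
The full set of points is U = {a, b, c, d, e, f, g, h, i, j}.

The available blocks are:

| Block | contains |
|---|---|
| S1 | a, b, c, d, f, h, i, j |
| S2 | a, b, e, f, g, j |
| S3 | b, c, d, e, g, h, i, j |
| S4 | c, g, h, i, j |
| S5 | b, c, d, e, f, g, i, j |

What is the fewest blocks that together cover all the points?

S2 and S3 cover everything between them: the union {a, b, c, d, e, f, g, h, i, j} is all of U.
No single block has all 10 points (the largest, S1, has 8), so 2 is optimal.

2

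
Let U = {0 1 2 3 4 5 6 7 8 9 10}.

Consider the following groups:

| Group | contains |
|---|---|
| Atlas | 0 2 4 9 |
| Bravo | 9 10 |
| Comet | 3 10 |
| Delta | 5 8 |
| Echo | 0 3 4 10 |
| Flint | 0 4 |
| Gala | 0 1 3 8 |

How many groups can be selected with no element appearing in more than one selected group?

Atlas, Comet, Delta are pairwise disjoint (Atlas={0,2,4,9}; Comet={3,10}; Delta={5,8}).
Every remaining group overlaps one of these, and no 4 of the listed groups are pairwise disjoint, so 3 is the maximum.

3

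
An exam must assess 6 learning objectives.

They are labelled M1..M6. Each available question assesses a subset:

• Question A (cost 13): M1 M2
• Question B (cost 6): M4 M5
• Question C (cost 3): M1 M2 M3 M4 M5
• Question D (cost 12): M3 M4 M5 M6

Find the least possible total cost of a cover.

15

C, D together cover every objective (C ∪ D = {M1, M2, M3, M4, M5, M6}); total cost 3 + 12 = 15.
No covering selection has total cost below 15.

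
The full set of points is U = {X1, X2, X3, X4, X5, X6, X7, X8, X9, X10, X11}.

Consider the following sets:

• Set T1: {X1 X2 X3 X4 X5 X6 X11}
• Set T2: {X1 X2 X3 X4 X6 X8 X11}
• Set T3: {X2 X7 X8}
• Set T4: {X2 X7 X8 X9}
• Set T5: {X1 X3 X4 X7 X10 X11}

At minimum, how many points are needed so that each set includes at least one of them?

2

H = {X4, X7} meets every set (each contains at least one member of H), and |H| = 2.
No single point lies in every set, so at least 2 are needed and 2 is optimal.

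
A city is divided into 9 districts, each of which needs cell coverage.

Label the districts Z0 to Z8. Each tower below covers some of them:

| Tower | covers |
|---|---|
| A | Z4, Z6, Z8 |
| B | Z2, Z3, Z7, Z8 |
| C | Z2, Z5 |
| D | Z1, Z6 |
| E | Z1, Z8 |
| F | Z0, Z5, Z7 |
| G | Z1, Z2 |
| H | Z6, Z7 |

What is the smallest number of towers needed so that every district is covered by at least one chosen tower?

4

Take {A, B, E, F}. Their union is {Z0, Z1, Z2, Z3, Z4, Z5, Z6, Z7, Z8}, which is all 9 districts.
Only B contains Z3, so B is forced; the remaining 5 districts need at least 3 more towers (each remaining tower adds at most 2) — so at least 4 towers are needed, and 4 is optimal.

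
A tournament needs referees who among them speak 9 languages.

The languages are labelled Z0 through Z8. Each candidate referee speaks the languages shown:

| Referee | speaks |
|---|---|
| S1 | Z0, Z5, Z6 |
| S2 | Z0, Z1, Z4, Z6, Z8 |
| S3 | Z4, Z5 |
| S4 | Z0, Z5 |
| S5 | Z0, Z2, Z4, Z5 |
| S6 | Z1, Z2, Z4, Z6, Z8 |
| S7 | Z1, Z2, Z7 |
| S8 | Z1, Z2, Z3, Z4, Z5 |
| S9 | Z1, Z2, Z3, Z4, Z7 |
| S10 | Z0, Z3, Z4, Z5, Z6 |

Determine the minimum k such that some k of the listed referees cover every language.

3

S6 and S7 and S10 together: S6 ∪ S7 ∪ S10 = {Z0, Z1, Z2, Z3, Z4, Z5, Z6, Z7, Z8} — every language is covered.
No 2 of the 10 referees cover everything (all 45 combinations miss at least one language), so 3 is optimal.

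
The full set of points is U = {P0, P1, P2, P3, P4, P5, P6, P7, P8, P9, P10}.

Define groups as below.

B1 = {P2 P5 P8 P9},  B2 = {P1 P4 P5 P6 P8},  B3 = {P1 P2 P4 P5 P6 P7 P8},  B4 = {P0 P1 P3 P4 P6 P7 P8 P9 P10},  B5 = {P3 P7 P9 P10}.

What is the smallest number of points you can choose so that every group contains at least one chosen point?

2

H = {P8, P10} meets every group (each contains at least one member of H), and |H| = 2.
The groups B2, B5 are pairwise disjoint, so any hitting set needs a separate point for each — at least 2. Hence 2 is optimal.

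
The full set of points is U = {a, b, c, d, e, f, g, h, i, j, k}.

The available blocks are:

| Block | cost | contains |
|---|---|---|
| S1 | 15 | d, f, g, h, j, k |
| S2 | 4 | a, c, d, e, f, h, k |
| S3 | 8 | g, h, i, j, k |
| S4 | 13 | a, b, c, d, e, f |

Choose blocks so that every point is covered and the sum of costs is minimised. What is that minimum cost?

21

S3, S4 together cover every point (S3 ∪ S4 = {a, b, c, d, e, f, g, h, i, j, k}); total cost 8 + 13 = 21.
The greedy pick S2, S3, S4 costs 25; no covering selection beats 21.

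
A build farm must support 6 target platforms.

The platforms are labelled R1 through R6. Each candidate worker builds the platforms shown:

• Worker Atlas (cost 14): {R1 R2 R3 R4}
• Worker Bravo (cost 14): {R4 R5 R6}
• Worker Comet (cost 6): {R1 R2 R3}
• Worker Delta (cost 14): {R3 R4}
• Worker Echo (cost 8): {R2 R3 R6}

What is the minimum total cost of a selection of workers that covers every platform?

Bravo, Comet together cover every platform (Bravo ∪ Comet = {R1, R2, R3, R4, R5, R6}); total cost 14 + 6 = 20.
No covering selection has total cost below 20.

20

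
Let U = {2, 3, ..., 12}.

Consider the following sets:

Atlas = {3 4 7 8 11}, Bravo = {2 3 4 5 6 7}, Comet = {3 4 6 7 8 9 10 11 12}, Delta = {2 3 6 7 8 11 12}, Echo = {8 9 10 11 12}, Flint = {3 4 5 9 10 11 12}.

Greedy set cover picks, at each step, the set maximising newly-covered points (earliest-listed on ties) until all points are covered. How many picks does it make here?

2

Greedy: pick Comet (covers 9 new) → pick Bravo (covers 2 new). Total picks: 2.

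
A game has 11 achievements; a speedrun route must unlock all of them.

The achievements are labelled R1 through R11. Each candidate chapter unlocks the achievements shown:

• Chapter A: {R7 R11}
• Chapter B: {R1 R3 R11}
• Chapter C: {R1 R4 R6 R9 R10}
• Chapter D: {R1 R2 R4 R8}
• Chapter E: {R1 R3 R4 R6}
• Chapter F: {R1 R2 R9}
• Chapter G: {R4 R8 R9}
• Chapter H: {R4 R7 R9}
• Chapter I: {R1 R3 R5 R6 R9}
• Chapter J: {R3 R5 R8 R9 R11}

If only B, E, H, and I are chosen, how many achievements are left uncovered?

3

Union of B, E, H, I = {R1, R3, R4, R5, R6, R7, R9, R11}.
Not covered: R2, R8, R10 — 3 achievements.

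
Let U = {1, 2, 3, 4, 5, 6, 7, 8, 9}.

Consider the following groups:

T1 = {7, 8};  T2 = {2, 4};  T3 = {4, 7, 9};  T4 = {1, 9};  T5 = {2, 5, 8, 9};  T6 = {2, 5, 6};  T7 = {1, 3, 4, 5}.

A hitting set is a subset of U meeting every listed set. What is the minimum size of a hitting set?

3

The 3 items {1, 2, 7} hit every group.
The groups T1, T2, T4 are pairwise disjoint, so any hitting set needs a separate item for each — at least 3. Hence 3 is optimal.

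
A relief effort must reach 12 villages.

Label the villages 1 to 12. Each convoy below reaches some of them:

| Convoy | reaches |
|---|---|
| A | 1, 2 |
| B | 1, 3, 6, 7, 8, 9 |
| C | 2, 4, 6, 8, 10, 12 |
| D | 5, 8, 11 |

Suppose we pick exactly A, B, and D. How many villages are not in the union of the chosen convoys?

Union of A, B, D = {1, 2, 3, 5, 6, 7, 8, 9, 11}.
Not covered: 4, 10, 12 — 3 villages.

3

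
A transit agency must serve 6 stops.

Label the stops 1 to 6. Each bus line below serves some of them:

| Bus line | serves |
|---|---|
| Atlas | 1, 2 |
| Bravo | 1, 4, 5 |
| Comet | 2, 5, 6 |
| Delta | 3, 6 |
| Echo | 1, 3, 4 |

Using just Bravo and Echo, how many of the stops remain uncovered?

2

Union of Bravo, Echo = {1, 3, 4, 5}.
Not covered: 2, 6 — 2 stops.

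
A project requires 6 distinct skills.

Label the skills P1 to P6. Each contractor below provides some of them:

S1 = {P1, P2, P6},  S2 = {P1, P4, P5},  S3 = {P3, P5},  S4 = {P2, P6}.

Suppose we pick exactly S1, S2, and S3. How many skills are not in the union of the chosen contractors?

Union of S1, S2, S3 = {P1, P2, P3, P4, P5, P6} — that's every skill, so 0 are uncovered.

0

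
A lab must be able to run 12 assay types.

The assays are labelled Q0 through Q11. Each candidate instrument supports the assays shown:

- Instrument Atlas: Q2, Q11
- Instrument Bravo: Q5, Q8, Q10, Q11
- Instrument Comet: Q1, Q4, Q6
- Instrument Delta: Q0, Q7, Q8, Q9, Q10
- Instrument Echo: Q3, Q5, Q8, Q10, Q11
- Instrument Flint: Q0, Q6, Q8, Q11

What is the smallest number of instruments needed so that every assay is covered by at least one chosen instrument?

4

Atlas and Comet and Delta and Echo together: Atlas ∪ Comet ∪ Delta ∪ Echo = {Q0, Q1, Q2, Q3, Q4, Q5, Q6, Q7, Q8, Q9, Q10, Q11} — every assay is covered.
Only Echo contains Q3, so Echo is forced; the remaining 7 assays need at least 3 more instruments (each remaining instrument adds at most 3) — so at least 4 instruments are needed, and 4 is optimal.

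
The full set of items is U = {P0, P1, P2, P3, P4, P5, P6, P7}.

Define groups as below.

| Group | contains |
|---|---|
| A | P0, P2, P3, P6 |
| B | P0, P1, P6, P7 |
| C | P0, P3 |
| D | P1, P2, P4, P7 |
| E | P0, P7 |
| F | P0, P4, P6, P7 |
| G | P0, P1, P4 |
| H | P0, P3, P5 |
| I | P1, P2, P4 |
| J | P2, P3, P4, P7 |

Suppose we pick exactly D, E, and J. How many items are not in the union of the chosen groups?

2

Union of D, E, J = {P0, P1, P2, P3, P4, P7}.
Not covered: P5, P6 — 2 items.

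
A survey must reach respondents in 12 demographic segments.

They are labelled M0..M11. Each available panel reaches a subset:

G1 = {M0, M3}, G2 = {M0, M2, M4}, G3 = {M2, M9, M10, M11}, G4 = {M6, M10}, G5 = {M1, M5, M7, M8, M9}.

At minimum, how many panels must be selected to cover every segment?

G1 and G2 and G3 and G4 and G5 together: G1 ∪ G2 ∪ G3 ∪ G4 ∪ G5 = {M0, M1, M2, M3, M4, M5, M6, M7, M8, M9, M10, M11} — every segment is covered.
No 4 of the 5 panels cover everything (all 5 combinations miss at least one segment), so 5 is optimal.

5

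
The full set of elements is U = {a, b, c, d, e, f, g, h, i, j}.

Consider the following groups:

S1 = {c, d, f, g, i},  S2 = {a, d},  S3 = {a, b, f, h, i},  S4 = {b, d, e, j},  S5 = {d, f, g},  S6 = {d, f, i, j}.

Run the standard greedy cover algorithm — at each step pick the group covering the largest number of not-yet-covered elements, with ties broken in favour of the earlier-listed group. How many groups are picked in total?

Greedy: pick S1 (covers 5 new) → pick S3 (covers 3 new) → pick S4 (covers 2 new). Total picks: 3.

3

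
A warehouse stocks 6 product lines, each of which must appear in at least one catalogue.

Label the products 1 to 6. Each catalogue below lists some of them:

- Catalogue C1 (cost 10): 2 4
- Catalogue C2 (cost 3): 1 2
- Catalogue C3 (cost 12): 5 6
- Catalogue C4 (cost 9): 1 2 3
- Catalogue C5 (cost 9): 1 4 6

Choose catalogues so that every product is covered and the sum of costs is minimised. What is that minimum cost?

C3, C4, C5 together cover every product (C3 ∪ C4 ∪ C5 = {1, 2, 3, 4, 5, 6}); total cost 12 + 9 + 9 = 30.
The greedy pick C2, C5, C4, C3 costs 33; no covering selection beats 30.

30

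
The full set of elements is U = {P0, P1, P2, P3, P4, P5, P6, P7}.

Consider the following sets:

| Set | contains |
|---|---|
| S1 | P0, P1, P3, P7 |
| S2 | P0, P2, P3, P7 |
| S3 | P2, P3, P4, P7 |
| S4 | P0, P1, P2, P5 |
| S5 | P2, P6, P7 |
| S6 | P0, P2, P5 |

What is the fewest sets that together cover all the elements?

S3 and S4 and S5 together: S3 ∪ S4 ∪ S5 = {P0, P1, P2, P3, P4, P5, P6, P7} — every element is covered.
Only S3 contains P4, so S3 is forced; the remaining 4 elements need at least 2 more sets (each remaining set adds at most 3) — so at least 3 sets are needed, and 3 is optimal.

3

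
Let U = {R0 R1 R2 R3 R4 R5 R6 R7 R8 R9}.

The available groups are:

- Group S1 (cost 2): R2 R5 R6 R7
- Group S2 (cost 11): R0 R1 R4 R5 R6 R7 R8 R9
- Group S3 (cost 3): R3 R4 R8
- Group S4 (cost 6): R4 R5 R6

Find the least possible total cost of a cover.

16

S1, S2, S3 together cover every element (S1 ∪ S2 ∪ S3 = {R0, R1, R2, R3, R4, R5, R6, R7, R8, R9}); total cost 2 + 11 + 3 = 16.
No covering selection has total cost below 16.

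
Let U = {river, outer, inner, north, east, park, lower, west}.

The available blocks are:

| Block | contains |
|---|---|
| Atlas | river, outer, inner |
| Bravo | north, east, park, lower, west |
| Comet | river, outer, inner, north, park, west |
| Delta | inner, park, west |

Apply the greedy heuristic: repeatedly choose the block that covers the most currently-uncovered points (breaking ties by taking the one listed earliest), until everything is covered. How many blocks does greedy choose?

Greedy: pick Comet (covers 6 new) → pick Bravo (covers 2 new). Total picks: 2.

2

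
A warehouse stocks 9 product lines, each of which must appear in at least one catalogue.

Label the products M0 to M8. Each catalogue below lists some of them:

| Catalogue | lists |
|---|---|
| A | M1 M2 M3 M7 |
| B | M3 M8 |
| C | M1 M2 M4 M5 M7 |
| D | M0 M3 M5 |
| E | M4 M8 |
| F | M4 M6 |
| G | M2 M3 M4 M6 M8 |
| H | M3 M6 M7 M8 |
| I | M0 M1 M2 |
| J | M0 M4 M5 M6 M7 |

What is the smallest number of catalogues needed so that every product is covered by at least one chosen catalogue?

3

B and C and J together: B ∪ C ∪ J = {M0, M1, M2, M3, M4, M5, M6, M7, M8} — every product is covered.
No 2 of the 10 catalogues cover everything (all 45 combinations miss at least one product), so 3 is optimal.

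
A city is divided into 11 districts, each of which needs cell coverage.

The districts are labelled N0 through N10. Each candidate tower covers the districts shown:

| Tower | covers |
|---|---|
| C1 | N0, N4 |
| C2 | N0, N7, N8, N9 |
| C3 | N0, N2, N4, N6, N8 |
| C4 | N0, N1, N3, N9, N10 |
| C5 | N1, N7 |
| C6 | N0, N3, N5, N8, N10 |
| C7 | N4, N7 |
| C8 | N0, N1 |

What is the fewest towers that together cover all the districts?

Take {C2, C3, C6, C8}. Their union is {N0, N1, N2, N3, N4, N5, N6, N7, N8, N9, N10}, which is all 11 districts.
No 3 of the 8 towers cover everything (all 56 combinations miss at least one district), so 4 is optimal.

4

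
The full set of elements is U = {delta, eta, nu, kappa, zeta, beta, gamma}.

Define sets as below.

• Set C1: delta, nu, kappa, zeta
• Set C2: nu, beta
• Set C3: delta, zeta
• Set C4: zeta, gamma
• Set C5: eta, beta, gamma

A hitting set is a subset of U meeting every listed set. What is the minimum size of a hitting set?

The 2 elements {zeta, beta} hit every set.
The sets C2, C4 are pairwise disjoint, so any hitting set needs a separate element for each — at least 2. Hence 2 is optimal.

2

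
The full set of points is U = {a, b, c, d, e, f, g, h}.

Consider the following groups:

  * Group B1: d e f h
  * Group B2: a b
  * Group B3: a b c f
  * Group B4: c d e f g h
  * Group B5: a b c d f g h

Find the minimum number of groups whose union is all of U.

2

Take {B4, B5}. Their union is {a, b, c, d, e, f, g, h}, which is all 8 points.
No single group has all 8 points (the largest, B5, has 7), so 2 is optimal.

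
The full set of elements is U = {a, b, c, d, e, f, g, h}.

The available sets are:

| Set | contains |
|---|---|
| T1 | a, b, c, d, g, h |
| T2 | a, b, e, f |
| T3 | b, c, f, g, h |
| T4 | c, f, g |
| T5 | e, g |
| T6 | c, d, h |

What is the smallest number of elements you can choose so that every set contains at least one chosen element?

T = {c, e} meets every set (each contains at least one member of T), and |T| = 2.
The sets T5, T6 are pairwise disjoint, so any hitting set needs a separate element for each — at least 2. Hence 2 is optimal.

2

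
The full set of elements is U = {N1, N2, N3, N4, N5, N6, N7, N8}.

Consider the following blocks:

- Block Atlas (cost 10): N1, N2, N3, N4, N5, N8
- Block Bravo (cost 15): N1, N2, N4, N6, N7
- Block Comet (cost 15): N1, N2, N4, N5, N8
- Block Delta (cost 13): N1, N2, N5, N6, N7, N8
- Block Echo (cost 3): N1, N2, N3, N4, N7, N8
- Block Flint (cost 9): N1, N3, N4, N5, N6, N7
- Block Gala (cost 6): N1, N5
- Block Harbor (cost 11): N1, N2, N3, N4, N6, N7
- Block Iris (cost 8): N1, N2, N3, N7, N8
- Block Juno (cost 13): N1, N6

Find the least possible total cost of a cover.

Echo, Flint together cover every element (Echo ∪ Flint = {N1, N2, N3, N4, N5, N6, N7, N8}); total cost 3 + 9 = 12.
No covering selection has total cost below 12.

12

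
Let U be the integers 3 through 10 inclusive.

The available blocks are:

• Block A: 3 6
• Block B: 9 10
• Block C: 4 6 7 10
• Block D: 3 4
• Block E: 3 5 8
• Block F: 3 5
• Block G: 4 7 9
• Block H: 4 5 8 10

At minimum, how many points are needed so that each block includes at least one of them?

T = {3, 4, 10} meets every block (each contains at least one member of T), and |T| = 3.
No choice of 2 points meets every block, so 3 is the minimum.

3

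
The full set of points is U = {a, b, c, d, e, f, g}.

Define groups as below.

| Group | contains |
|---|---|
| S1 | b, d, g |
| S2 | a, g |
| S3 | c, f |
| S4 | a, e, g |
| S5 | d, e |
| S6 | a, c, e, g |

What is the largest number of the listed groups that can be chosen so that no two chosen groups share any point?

S2, S3, S5 are pairwise disjoint (S2={a,g}; S3={c,f}; S5={d,e}).
Every remaining group overlaps one of these, and no 4 of the listed groups are pairwise disjoint, so 3 is the maximum.

3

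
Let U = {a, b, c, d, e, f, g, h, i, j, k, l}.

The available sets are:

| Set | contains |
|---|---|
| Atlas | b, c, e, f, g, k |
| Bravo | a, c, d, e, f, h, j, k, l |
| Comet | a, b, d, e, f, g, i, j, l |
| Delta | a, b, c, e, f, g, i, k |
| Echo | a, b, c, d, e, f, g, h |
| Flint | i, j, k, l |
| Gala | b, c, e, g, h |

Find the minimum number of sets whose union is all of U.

2

Bravo and Delta together: Bravo ∪ Delta = {a, b, c, d, e, f, g, h, i, j, k, l} — every point is covered.
No single set has all 12 points (the largest, Bravo, has 9), so 2 is optimal.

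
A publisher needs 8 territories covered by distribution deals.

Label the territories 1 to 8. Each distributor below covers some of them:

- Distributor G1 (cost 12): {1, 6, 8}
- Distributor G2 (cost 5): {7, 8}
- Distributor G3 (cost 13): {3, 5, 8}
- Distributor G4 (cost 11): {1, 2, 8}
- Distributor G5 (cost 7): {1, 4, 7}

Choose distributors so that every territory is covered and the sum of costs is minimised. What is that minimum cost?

43

G1, G3, G4, G5 together cover every territory (G1 ∪ G3 ∪ G4 ∪ G5 = {1, 2, 3, 4, 5, 6, 7, 8}); total cost 12 + 13 + 11 + 7 = 43.
No covering selection has total cost below 43.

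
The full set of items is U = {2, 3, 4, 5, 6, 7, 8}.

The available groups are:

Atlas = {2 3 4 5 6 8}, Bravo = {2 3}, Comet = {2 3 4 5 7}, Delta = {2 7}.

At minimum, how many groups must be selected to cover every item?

Atlas and Delta together: Atlas ∪ Delta = {2, 3, 4, 5, 6, 7, 8} — every item is covered.
No single group has all 7 items (the largest, Atlas, has 6), so 2 is optimal.

2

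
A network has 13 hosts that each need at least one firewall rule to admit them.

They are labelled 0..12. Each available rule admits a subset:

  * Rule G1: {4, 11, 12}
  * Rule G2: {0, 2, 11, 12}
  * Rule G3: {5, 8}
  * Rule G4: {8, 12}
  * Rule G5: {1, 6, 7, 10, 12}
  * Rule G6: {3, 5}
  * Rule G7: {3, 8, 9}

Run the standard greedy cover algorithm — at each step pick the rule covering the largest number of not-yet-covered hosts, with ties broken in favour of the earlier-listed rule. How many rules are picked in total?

Greedy: pick G5 (covers 5 new) → pick G2 (covers 3 new) → pick G7 (covers 3 new) → pick G1 (covers 1 new) → pick G3 (covers 1 new). Total picks: 5.

5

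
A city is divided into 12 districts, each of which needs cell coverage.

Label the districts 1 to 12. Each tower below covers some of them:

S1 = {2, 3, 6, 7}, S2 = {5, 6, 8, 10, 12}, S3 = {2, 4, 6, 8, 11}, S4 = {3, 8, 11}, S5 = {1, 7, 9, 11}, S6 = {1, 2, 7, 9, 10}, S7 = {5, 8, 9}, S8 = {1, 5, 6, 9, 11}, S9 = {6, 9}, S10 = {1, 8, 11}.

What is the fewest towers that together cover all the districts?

S2 and S3 and S4 and S6 together: S2 ∪ S3 ∪ S4 ∪ S6 = {1, 2, 3, 4, 5, 6, 7, 8, 9, 10, 11, 12} — every district is covered.
No 3 of the 10 towers cover everything (all 120 combinations miss at least one district), so 4 is optimal.

4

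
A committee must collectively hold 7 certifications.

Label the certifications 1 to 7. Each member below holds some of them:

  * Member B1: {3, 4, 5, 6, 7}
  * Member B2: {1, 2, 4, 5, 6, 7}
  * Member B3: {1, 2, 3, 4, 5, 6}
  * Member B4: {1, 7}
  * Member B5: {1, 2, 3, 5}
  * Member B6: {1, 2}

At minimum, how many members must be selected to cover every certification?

Take {B2, B5}. Their union is {1, 2, 3, 4, 5, 6, 7}, which is all 7 certifications.
No single member has all 7 certifications (the largest, B2, has 6), so 2 is optimal.

2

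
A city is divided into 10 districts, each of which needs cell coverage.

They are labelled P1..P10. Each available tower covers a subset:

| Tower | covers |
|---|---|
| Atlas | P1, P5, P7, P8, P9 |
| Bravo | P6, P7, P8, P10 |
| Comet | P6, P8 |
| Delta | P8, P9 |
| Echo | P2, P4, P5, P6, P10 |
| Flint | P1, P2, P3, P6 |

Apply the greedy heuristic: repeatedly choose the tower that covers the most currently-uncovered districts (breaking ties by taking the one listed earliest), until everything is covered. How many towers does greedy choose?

Greedy: pick Atlas (covers 5 new) → pick Echo (covers 4 new) → pick Flint (covers 1 new). Total picks: 3.

3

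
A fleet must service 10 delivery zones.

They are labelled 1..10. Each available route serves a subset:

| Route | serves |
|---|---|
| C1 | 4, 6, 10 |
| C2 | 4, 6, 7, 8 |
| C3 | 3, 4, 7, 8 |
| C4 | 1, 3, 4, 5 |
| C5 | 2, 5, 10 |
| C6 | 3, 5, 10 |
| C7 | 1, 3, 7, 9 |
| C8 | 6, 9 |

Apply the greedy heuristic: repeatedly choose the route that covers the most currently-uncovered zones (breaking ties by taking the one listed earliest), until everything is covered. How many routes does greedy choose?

Greedy: pick C2 (covers 4 new) → pick C4 (covers 3 new) → pick C5 (covers 2 new) → pick C7 (covers 1 new). Total picks: 4.
(The true minimum cover uses only 3 routes, so greedy is not optimal here.)

4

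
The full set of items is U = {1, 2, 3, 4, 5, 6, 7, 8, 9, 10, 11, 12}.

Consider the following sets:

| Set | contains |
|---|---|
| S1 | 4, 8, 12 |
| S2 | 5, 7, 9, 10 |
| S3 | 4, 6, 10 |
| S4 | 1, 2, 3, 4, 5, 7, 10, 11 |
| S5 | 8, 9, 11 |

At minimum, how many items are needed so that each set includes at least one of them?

2

The 2 items {8, 10} hit every set.
The sets S3, S5 are pairwise disjoint, so any hitting set needs a separate item for each — at least 2. Hence 2 is optimal.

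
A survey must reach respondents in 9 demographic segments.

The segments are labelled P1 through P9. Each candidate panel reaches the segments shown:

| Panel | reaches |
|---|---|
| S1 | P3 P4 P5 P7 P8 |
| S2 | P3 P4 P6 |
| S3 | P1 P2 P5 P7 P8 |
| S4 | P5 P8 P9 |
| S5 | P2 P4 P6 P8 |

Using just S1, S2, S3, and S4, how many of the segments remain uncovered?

Union of S1, S2, S3, S4 = {P1, P2, P3, P4, P5, P6, P7, P8, P9} — that's every segment, so 0 are uncovered.

0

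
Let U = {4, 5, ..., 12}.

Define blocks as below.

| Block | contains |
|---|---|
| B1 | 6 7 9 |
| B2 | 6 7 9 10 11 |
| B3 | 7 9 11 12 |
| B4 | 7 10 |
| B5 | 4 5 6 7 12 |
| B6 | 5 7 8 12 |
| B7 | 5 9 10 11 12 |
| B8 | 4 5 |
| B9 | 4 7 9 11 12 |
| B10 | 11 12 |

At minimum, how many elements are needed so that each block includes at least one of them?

3

The 3 elements {5, 7, 12} hit every block.
The blocks B1, B8, B10 are pairwise disjoint, so any hitting set needs a separate element for each — at least 3. Hence 3 is optimal.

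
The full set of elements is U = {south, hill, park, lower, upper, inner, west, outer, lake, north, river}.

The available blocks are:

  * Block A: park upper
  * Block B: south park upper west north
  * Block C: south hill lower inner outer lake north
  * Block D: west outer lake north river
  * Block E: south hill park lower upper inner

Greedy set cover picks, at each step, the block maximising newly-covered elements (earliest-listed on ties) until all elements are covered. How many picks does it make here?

Greedy: pick C (covers 7 new) → pick B (covers 3 new) → pick D (covers 1 new). Total picks: 3.
(The true minimum cover uses only 2 blocks, so greedy is not optimal here.)

3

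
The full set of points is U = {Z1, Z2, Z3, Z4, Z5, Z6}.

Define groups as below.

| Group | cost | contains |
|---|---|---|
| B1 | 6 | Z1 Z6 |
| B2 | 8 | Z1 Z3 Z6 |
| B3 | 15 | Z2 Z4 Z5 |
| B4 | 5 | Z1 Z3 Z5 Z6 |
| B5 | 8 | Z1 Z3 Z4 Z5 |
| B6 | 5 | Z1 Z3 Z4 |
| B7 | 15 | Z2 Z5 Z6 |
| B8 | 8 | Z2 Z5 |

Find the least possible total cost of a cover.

18

B4, B6, B8 together cover every point (B4 ∪ B6 ∪ B8 = {Z1, Z2, Z3, Z4, Z5, Z6}); total cost 5 + 5 + 8 = 18.
No covering selection has total cost below 18.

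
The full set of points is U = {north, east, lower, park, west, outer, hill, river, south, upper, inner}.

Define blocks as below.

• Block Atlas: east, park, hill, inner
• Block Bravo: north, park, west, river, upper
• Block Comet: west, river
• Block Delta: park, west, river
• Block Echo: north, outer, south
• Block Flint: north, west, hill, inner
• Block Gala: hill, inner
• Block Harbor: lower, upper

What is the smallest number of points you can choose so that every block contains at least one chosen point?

4

The 4 points {lower, outer, river, inner} hit every block.
The blocks Atlas, Comet, Echo, Harbor are pairwise disjoint, so any hitting set needs a separate point for each — at least 4. Hence 4 is optimal.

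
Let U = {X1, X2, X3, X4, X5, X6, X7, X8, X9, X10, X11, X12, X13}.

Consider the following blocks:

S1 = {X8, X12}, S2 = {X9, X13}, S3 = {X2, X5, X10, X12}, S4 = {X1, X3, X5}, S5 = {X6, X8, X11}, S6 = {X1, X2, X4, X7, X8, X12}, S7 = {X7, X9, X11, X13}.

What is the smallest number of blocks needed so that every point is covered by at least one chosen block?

S3 and S4 and S5 and S6 and S7 together: S3 ∪ S4 ∪ S5 ∪ S6 ∪ S7 = {X1, X2, X3, X4, X5, X6, X7, X8, X9, X10, X11, X12, X13} — every point is covered.
No 4 of the 7 blocks cover everything (all 35 combinations miss at least one point), so 5 is optimal.

5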